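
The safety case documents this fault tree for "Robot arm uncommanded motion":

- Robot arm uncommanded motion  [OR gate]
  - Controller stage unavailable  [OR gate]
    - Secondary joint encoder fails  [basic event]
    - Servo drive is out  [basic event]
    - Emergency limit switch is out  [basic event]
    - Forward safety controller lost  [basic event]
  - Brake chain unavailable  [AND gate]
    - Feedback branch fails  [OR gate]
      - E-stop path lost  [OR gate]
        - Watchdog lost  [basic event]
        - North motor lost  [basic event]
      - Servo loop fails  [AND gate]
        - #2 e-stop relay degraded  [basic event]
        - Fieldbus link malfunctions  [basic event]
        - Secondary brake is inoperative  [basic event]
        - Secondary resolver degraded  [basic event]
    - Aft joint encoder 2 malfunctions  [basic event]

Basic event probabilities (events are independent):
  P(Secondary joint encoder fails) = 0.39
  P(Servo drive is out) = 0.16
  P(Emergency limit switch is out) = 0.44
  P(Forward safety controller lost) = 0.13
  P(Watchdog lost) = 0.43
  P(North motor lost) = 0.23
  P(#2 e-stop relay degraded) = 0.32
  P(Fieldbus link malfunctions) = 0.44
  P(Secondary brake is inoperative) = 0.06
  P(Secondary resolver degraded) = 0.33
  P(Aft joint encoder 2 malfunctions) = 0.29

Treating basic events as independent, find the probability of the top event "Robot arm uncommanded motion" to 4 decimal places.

0.7911

P(Controller stage unavailable) [OR] = 1 − (1−0.39) × (1−0.16) × (1−0.44) × (1−0.13) = 0.750359
P(E-stop path lost) [OR] = 1 − (1−0.43) × (1−0.23) = 0.561100
P(Servo loop fails) [AND] = 0.32 × 0.44 × 0.06 × 0.33 = 0.002788
P(Feedback branch fails) [OR] = 1 − (1−0.561100) × (1−0.002788) = 0.562324
P(Brake chain unavailable) [AND] = 0.562324 × 0.29 = 0.163074
P(Robot arm uncommanded motion) [OR] = 1 − (1−0.750359) × (1−0.163074) = 0.791069
Rounded to 4 decimal places: P(Robot arm uncommanded motion) ≈ 0.7911.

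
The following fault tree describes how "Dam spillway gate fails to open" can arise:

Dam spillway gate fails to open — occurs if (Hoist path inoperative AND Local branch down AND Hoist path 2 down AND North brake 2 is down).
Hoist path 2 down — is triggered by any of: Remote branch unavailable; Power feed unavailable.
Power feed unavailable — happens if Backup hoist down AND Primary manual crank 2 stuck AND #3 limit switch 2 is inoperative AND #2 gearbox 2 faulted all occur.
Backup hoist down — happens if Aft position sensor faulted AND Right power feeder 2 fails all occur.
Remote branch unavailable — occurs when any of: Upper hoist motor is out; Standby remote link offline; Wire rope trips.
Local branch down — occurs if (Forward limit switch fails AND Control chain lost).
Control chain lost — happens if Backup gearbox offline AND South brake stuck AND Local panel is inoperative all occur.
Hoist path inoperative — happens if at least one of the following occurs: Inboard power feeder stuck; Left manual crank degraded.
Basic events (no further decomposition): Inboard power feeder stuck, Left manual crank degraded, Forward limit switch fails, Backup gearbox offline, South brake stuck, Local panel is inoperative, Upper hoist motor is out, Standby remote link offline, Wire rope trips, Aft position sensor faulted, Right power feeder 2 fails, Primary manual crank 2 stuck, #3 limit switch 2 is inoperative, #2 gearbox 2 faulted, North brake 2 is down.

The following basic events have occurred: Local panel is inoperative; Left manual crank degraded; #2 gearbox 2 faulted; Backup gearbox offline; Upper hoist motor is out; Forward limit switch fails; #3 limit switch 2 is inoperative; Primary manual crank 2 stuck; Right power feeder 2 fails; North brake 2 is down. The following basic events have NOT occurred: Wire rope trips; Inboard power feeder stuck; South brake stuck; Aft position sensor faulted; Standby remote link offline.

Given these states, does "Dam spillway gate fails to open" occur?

Hoist path inoperative [OR]: Inboard power feeder stuck=not, Left manual crank degraded=occurs → at least one input occurs → occurs.
Control chain lost [AND]: Backup gearbox offline=occurs, South brake stuck=not, Local panel is inoperative=occurs → not all inputs occur → does not occur.
Local branch down [AND]: Forward limit switch fails=occurs, Control chain lost=not → not all inputs occur → does not occur.
Remote branch unavailable [OR]: Upper hoist motor is out=occurs, Standby remote link offline=not, Wire rope trips=not → at least one input occurs → occurs.
Backup hoist down [AND]: Aft position sensor faulted=not, Right power feeder 2 fails=occurs → not all inputs occur → does not occur.
Power feed unavailable [AND]: Backup hoist down=not, Primary manual crank 2 stuck=occurs, #3 limit switch 2 is inoperative=occurs, #2 gearbox 2 faulted=occurs → not all inputs occur → does not occur.
Hoist path 2 down [OR]: Remote branch unavailable=occurs, Power feed unavailable=not → at least one input occurs → occurs.
Dam spillway gate fails to open [AND]: Hoist path inoperative=occurs, Local branch down=not, Hoist path 2 down=occurs, North brake 2 is down=occurs → not all inputs occur → does not occur.

No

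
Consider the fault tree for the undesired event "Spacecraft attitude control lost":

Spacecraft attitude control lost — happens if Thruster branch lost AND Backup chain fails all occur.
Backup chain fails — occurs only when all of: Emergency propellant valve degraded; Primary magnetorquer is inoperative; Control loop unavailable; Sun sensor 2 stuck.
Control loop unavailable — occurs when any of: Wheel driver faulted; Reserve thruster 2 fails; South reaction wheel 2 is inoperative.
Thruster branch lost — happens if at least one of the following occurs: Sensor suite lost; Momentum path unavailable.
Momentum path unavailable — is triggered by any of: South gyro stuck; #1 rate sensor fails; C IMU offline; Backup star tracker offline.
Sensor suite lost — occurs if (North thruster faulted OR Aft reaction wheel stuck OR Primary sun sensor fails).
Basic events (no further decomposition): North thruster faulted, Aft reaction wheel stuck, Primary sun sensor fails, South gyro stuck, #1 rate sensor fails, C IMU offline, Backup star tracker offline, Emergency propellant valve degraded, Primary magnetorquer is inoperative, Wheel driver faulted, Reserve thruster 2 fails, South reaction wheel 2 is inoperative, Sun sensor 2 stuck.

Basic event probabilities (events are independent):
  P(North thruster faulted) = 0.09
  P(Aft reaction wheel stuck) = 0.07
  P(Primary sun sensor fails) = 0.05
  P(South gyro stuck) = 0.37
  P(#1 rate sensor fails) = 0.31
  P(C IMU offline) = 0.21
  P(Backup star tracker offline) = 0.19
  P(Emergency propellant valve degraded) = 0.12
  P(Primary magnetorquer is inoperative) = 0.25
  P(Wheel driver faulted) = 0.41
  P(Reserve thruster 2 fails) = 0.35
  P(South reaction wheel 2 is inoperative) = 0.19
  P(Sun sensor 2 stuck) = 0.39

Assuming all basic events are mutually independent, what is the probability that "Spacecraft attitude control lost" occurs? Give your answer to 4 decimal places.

P(Sensor suite lost) [OR] = 1 − (1−0.09) × (1−0.07) × (1−0.05) = 0.196015
P(Momentum path unavailable) [OR] = 1 − (1−0.37) × (1−0.31) × (1−0.21) × (1−0.19) = 0.721835
P(Thruster branch lost) [OR] = 1 − (1−0.196015) × (1−0.721835) = 0.776360
P(Control loop unavailable) [OR] = 1 − (1−0.41) × (1−0.35) × (1−0.19) = 0.689365
P(Backup chain fails) [AND] = 0.12 × 0.25 × 0.689365 × 0.39 = 0.008066
P(Spacecraft attitude control lost) [AND] = 0.776360 × 0.008066 = 0.006262
Rounded to 4 decimal places: P(Spacecraft attitude control lost) ≈ 0.0063.

0.0063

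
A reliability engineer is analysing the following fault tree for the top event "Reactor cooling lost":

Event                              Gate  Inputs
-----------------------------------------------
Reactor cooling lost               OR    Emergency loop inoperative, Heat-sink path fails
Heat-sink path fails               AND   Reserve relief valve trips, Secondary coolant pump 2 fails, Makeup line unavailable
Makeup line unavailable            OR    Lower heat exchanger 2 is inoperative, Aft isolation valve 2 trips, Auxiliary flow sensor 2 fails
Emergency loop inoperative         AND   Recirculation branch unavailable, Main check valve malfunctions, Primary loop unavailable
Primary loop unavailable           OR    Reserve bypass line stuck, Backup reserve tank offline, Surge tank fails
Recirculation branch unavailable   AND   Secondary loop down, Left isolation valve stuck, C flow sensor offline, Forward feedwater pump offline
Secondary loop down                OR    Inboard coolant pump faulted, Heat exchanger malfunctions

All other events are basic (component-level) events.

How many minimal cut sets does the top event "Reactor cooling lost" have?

9

Secondary loop down [OR]: union of children's cut sets → 2 cut set(s).
Recirculation branch unavailable [AND]: one cut set from each child combined → 2 × 1 × 1 × 1 = 2 cut set(s).
Primary loop unavailable [OR]: union of children's cut sets → 3 cut set(s).
Emergency loop inoperative [AND]: one cut set from each child combined → 2 × 1 × 3 = 6 cut set(s).
Makeup line unavailable [OR]: union of children's cut sets → 3 cut set(s).
Heat-sink path fails [AND]: one cut set from each child combined → 1 × 1 × 3 = 3 cut set(s).
Reactor cooling lost [OR]: union of children's cut sets → 9 cut set(s).
Minimal cut sets: {C flow sensor offline, Forward feedwater pump offline, Inboard coolant pump faulted, Left isolation valve stuck, Main check valve malfunctions, Reserve bypass line stuck}; {Backup reserve tank offline, C flow sensor offline, Forward feedwater pump offline, Inboard coolant pump faulted, Left isolation valve stuck, Main check valve malfunctions}; {C flow sensor offline, Forward feedwater pump offline, Inboard coolant pump faulted, Left isolation valve stuck, Main check valve malfunctions, Surge tank fails}; {C flow sensor offline, Forward feedwater pump offline, Heat exchanger malfunctions, Left isolation valve stuck, Main check valve malfunctions, Reserve bypass line stuck}; {Backup reserve tank offline, C flow sensor offline, Forward feedwater pump offline, Heat exchanger malfunctions, Left isolation valve stuck, Main check valve malfunctions}; {C flow sensor offline, Forward feedwater pump offline, Heat exchanger malfunctions, Left isolation valve stuck, Main check valve malfunctions, Surge tank fails}; {Lower heat exchanger 2 is inoperative, Reserve relief valve trips, Secondary coolant pump 2 fails}; {Aft isolation valve 2 trips, Reserve relief valve trips, Secondary coolant pump 2 fails}; {Auxiliary flow sensor 2 fails, Reserve relief valve trips, Secondary coolant pump 2 fails}.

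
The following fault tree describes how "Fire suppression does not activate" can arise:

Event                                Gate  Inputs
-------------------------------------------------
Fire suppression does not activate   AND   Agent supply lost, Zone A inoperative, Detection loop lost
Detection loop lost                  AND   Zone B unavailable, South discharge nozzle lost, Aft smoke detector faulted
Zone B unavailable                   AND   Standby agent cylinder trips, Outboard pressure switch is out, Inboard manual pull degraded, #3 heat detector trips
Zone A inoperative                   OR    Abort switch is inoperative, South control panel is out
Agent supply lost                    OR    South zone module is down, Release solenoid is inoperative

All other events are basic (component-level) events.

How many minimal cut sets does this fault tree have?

Agent supply lost [OR]: union of children's cut sets → 2 cut set(s).
Zone A inoperative [OR]: union of children's cut sets → 2 cut set(s).
Zone B unavailable [AND]: one cut set from each child combined → 1 × 1 × 1 × 1 = 1 cut set(s).
Detection loop lost [AND]: one cut set from each child combined → 1 × 1 × 1 = 1 cut set(s).
Fire suppression does not activate [AND]: one cut set from each child combined → 2 × 2 × 1 = 4 cut set(s).
Minimal cut sets: {#3 heat detector trips, Abort switch is inoperative, Aft smoke detector faulted, Inboard manual pull degraded, Outboard pressure switch is out, South discharge nozzle lost, South zone module is down, Standby agent cylinder trips}; {#3 heat detector trips, Aft smoke detector faulted, Inboard manual pull degraded, Outboard pressure switch is out, South control panel is out, South discharge nozzle lost, South zone module is down, Standby agent cylinder trips}; {#3 heat detector trips, Abort switch is inoperative, Aft smoke detector faulted, Inboard manual pull degraded, Outboard pressure switch is out, Release solenoid is inoperative, South discharge nozzle lost, Standby agent cylinder trips}; {#3 heat detector trips, Aft smoke detector faulted, Inboard manual pull degraded, Outboard pressure switch is out, Release solenoid is inoperative, South control panel is out, South discharge nozzle lost, Standby agent cylinder trips}.

4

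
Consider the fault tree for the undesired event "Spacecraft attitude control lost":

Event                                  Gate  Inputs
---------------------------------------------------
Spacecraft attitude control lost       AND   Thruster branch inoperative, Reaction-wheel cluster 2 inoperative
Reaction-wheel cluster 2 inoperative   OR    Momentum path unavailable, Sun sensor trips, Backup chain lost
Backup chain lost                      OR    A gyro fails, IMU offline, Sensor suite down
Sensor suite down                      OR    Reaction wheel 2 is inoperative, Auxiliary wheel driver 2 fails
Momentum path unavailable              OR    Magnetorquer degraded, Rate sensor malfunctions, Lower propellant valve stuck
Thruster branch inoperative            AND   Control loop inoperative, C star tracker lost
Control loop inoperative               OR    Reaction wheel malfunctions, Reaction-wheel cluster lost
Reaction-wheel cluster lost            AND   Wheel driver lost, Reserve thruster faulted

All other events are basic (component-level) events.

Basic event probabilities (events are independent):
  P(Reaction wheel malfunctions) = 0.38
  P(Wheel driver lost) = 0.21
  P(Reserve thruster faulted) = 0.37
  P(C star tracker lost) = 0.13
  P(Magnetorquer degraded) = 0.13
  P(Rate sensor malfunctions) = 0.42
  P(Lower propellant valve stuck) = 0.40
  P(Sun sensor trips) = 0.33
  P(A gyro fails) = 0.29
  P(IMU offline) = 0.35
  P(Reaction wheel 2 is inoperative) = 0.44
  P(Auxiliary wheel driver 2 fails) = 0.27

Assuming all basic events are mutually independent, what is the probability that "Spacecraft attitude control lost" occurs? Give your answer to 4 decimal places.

0.0535

P(Reaction-wheel cluster lost) [AND] = 0.21 × 0.37 = 0.077700
P(Control loop inoperative) [OR] = 1 − (1−0.38) × (1−0.077700) = 0.428174
P(Thruster branch inoperative) [AND] = 0.428174 × 0.13 = 0.055663
P(Momentum path unavailable) [OR] = 1 − (1−0.13) × (1−0.42) × (1−0.40) = 0.697240
P(Sensor suite down) [OR] = 1 − (1−0.44) × (1−0.27) = 0.591200
P(Backup chain lost) [OR] = 1 − (1−0.29) × (1−0.35) × (1−0.591200) = 0.811339
P(Reaction-wheel cluster 2 inoperative) [OR] = 1 − (1−0.697240) × (1−0.33) × (1−0.811339) = 0.961730
P(Spacecraft attitude control lost) [AND] = 0.055663 × 0.961730 = 0.053533
Rounded to 4 decimal places: P(Spacecraft attitude control lost) ≈ 0.0535.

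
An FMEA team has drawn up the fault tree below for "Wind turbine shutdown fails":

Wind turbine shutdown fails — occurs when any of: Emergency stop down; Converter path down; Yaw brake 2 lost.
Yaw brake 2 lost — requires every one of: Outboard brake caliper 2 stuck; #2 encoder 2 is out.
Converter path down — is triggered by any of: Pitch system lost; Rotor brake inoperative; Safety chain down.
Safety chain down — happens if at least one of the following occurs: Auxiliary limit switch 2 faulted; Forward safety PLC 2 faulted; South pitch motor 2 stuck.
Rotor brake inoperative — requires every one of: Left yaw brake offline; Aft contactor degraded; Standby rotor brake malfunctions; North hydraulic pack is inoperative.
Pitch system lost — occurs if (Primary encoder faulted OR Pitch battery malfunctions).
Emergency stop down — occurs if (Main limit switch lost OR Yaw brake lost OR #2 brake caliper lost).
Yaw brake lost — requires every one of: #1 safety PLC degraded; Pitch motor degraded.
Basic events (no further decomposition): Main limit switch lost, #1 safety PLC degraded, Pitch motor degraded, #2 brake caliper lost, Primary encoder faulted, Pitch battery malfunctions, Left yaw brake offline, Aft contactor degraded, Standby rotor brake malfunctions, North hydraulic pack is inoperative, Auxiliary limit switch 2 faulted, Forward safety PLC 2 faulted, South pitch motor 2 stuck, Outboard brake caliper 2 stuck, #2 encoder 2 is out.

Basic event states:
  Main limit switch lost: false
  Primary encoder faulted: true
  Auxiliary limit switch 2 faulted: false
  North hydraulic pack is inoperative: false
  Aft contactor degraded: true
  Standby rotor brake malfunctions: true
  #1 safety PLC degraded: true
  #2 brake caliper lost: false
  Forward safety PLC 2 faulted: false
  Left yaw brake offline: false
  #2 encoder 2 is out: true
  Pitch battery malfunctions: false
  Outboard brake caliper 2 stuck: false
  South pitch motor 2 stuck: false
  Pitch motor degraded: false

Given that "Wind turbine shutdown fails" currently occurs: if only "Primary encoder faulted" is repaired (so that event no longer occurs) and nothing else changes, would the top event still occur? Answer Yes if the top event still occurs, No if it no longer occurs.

Counterfactual: set "Primary encoder faulted" to not occurred.
Yaw brake lost [AND]: #1 safety PLC degraded=occurs, Pitch motor degraded=not → not all inputs occur → does not occur.
Emergency stop down [OR]: Main limit switch lost=not, Yaw brake lost=not, #2 brake caliper lost=not → no input occurs → does not occur.
Pitch system lost [OR]: Primary encoder faulted=not, Pitch battery malfunctions=not → no input occurs → does not occur.
Rotor brake inoperative [AND]: Left yaw brake offline=not, Aft contactor degraded=occurs, Standby rotor brake malfunctions=occurs, North hydraulic pack is inoperative=not → not all inputs occur → does not occur.
Safety chain down [OR]: Auxiliary limit switch 2 faulted=not, Forward safety PLC 2 faulted=not, South pitch motor 2 stuck=not → no input occurs → does not occur.
Converter path down [OR]: Pitch system lost=not, Rotor brake inoperative=not, Safety chain down=not → no input occurs → does not occur.
Yaw brake 2 lost [AND]: Outboard brake caliper 2 stuck=not, #2 encoder 2 is out=occurs → not all inputs occur → does not occur.
Wind turbine shutdown fails [OR]: Emergency stop down=not, Converter path down=not, Yaw brake 2 lost=not → no input occurs → does not occur.

No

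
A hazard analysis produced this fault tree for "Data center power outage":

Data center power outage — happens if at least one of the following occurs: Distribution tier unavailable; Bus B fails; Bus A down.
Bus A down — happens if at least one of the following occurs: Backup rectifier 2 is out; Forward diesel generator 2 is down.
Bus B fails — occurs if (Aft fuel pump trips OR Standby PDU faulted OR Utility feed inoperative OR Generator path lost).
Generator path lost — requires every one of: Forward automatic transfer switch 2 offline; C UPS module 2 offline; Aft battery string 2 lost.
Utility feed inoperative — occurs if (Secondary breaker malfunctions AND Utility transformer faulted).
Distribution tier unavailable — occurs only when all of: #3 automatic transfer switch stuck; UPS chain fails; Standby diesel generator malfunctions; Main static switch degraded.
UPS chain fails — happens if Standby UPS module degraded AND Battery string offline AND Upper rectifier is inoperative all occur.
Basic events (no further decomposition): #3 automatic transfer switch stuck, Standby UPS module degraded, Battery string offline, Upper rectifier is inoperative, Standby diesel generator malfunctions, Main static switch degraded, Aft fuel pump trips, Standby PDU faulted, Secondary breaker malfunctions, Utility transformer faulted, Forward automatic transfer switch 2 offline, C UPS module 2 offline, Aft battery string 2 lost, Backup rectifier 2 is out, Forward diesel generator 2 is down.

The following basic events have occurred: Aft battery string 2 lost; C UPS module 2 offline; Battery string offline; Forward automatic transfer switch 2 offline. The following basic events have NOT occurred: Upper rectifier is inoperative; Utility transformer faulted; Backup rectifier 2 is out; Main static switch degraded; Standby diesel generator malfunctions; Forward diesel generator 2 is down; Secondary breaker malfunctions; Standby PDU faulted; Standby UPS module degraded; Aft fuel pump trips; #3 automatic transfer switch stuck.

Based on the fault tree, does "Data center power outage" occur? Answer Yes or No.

UPS chain fails [AND]: Standby UPS module degraded=not, Battery string offline=occurs, Upper rectifier is inoperative=not → not all inputs occur → does not occur.
Distribution tier unavailable [AND]: #3 automatic transfer switch stuck=not, UPS chain fails=not, Standby diesel generator malfunctions=not, Main static switch degraded=not → not all inputs occur → does not occur.
Utility feed inoperative [AND]: Secondary breaker malfunctions=not, Utility transformer faulted=not → not all inputs occur → does not occur.
Generator path lost [AND]: Forward automatic transfer switch 2 offline=occurs, C UPS module 2 offline=occurs, Aft battery string 2 lost=occurs → all inputs occur → occurs.
Bus B fails [OR]: Aft fuel pump trips=not, Standby PDU faulted=not, Utility feed inoperative=not, Generator path lost=occurs → at least one input occurs → occurs.
Bus A down [OR]: Backup rectifier 2 is out=not, Forward diesel generator 2 is down=not → no input occurs → does not occur.
Data center power outage [OR]: Distribution tier unavailable=not, Bus B fails=occurs, Bus A down=not → at least one input occurs → occurs.

Yes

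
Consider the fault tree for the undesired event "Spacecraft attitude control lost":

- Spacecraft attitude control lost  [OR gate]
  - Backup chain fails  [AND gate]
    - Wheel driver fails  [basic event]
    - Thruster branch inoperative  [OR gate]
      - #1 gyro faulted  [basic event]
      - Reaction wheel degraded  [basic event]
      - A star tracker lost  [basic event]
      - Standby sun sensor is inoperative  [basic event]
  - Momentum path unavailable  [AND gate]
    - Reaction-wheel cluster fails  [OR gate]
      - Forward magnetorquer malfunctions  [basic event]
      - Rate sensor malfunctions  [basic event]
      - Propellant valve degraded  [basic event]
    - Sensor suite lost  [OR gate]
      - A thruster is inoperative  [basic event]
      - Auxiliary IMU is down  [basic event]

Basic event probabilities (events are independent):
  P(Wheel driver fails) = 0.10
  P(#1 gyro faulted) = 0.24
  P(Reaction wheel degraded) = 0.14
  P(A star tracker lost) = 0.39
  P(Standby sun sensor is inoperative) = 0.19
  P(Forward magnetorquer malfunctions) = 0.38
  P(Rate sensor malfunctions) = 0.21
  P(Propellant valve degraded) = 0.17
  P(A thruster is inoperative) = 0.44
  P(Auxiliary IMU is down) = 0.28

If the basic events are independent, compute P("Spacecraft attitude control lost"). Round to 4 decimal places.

P(Thruster branch inoperative) [OR] = 1 − (1−0.24) × (1−0.14) × (1−0.39) × (1−0.19) = 0.677056
P(Backup chain fails) [AND] = 0.10 × 0.677056 = 0.067706
P(Reaction-wheel cluster fails) [OR] = 1 − (1−0.38) × (1−0.21) × (1−0.17) = 0.593466
P(Sensor suite lost) [OR] = 1 − (1−0.44) × (1−0.28) = 0.596800
P(Momentum path unavailable) [AND] = 0.593466 × 0.596800 = 0.354181
P(Spacecraft attitude control lost) [OR] = 1 − (1−0.067706) × (1−0.354181) = 0.397907
Rounded to 4 decimal places: P(Spacecraft attitude control lost) ≈ 0.3979.

0.3979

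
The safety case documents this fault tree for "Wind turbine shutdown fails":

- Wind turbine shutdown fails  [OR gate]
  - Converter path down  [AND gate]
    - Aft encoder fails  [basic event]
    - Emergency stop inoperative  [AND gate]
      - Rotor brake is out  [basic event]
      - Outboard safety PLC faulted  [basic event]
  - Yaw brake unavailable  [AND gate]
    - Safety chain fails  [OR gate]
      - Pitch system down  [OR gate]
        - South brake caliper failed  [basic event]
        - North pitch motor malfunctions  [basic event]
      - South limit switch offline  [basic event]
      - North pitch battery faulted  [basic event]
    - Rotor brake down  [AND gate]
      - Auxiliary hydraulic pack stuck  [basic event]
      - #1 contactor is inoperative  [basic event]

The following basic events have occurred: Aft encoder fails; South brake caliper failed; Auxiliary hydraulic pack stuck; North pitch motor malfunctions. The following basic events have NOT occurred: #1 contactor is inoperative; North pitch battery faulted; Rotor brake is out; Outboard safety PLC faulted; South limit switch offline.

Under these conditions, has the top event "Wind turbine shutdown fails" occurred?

Emergency stop inoperative [AND]: Rotor brake is out=not, Outboard safety PLC faulted=not → not all inputs occur → does not occur.
Converter path down [AND]: Aft encoder fails=occurs, Emergency stop inoperative=not → not all inputs occur → does not occur.
Pitch system down [OR]: South brake caliper failed=occurs, North pitch motor malfunctions=occurs → at least one input occurs → occurs.
Safety chain fails [OR]: Pitch system down=occurs, South limit switch offline=not, North pitch battery faulted=not → at least one input occurs → occurs.
Rotor brake down [AND]: Auxiliary hydraulic pack stuck=occurs, #1 contactor is inoperative=not → not all inputs occur → does not occur.
Yaw brake unavailable [AND]: Safety chain fails=occurs, Rotor brake down=not → not all inputs occur → does not occur.
Wind turbine shutdown fails [OR]: Converter path down=not, Yaw brake unavailable=not → no input occurs → does not occur.

No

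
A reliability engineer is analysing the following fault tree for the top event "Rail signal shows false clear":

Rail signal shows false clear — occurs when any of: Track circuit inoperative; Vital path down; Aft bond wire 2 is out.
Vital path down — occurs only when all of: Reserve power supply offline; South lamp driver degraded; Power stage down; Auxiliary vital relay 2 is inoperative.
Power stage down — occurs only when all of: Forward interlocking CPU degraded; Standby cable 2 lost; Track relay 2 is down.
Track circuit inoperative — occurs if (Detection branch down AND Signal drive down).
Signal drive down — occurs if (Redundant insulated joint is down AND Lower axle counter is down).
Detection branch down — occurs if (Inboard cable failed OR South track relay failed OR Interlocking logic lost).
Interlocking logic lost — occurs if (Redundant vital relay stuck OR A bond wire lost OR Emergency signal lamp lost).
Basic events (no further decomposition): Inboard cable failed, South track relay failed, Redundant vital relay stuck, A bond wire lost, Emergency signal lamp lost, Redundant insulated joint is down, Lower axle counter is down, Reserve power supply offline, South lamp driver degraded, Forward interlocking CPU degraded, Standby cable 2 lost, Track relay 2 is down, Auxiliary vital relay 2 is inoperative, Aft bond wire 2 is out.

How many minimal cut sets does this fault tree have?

7

Interlocking logic lost [OR]: union of children's cut sets → 3 cut set(s).
Detection branch down [OR]: union of children's cut sets → 5 cut set(s).
Signal drive down [AND]: one cut set from each child combined → 1 × 1 = 1 cut set(s).
Track circuit inoperative [AND]: one cut set from each child combined → 5 × 1 = 5 cut set(s).
Power stage down [AND]: one cut set from each child combined → 1 × 1 × 1 = 1 cut set(s).
Vital path down [AND]: one cut set from each child combined → 1 × 1 × 1 × 1 = 1 cut set(s).
Rail signal shows false clear [OR]: union of children's cut sets → 7 cut set(s).
Minimal cut sets: {Inboard cable failed, Lower axle counter is down, Redundant insulated joint is down}; {Lower axle counter is down, Redundant insulated joint is down, South track relay failed}; {Lower axle counter is down, Redundant insulated joint is down, Redundant vital relay stuck}; {A bond wire lost, Lower axle counter is down, Redundant insulated joint is down}; {Emergency signal lamp lost, Lower axle counter is down, Redundant insulated joint is down}; {Auxiliary vital relay 2 is inoperative, Forward interlocking CPU degraded, Reserve power supply offline, South lamp driver degraded, Standby cable 2 lost, Track relay 2 is down}; {Aft bond wire 2 is out}.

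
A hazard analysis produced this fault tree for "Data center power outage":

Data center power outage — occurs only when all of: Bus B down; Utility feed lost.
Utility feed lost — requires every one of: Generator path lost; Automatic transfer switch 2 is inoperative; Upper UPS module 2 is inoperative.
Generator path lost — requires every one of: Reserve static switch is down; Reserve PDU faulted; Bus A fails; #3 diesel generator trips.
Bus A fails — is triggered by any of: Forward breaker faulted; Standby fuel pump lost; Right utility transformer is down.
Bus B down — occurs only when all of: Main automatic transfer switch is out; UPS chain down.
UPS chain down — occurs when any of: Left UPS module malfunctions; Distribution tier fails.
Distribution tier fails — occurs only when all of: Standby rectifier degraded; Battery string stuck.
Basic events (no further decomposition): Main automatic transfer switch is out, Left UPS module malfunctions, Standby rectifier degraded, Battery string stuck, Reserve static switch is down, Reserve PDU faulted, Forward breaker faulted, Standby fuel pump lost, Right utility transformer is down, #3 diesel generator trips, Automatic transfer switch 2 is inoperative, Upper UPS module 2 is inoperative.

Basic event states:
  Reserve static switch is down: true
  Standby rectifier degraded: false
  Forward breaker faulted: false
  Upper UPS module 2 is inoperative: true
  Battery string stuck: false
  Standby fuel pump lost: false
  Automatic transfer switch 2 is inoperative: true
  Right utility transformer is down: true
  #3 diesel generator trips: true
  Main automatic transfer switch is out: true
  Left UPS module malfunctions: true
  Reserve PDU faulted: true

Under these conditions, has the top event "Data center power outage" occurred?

Distribution tier fails [AND]: Standby rectifier degraded=not, Battery string stuck=not → not all inputs occur → does not occur.
UPS chain down [OR]: Left UPS module malfunctions=occurs, Distribution tier fails=not → at least one input occurs → occurs.
Bus B down [AND]: Main automatic transfer switch is out=occurs, UPS chain down=occurs → all inputs occur → occurs.
Bus A fails [OR]: Forward breaker faulted=not, Standby fuel pump lost=not, Right utility transformer is down=occurs → at least one input occurs → occurs.
Generator path lost [AND]: Reserve static switch is down=occurs, Reserve PDU faulted=occurs, Bus A fails=occurs, #3 diesel generator trips=occurs → all inputs occur → occurs.
Utility feed lost [AND]: Generator path lost=occurs, Automatic transfer switch 2 is inoperative=occurs, Upper UPS module 2 is inoperative=occurs → all inputs occur → occurs.
Data center power outage [AND]: Bus B down=occurs, Utility feed lost=occurs → all inputs occur → occurs.

Yes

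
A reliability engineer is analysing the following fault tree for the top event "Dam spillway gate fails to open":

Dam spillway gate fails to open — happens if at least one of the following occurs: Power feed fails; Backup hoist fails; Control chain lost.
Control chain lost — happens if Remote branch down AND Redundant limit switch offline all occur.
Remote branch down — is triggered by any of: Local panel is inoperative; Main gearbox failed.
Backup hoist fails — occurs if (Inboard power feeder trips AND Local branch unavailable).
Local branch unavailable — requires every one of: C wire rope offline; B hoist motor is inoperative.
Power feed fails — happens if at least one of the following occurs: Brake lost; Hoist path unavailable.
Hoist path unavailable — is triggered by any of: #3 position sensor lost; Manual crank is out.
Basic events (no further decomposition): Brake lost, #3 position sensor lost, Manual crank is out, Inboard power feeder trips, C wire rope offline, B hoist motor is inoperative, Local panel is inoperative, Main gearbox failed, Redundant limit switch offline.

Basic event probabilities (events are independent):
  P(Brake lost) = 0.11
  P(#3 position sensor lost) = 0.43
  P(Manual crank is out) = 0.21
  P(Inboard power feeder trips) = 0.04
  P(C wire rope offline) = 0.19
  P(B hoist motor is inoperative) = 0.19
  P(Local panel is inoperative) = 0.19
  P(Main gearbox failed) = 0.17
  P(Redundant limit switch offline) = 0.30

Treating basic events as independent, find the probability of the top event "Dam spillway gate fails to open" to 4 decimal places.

0.6392

P(Hoist path unavailable) [OR] = 1 − (1−0.43) × (1−0.21) = 0.549700
P(Power feed fails) [OR] = 1 − (1−0.11) × (1−0.549700) = 0.599233
P(Local branch unavailable) [AND] = 0.19 × 0.19 = 0.036100
P(Backup hoist fails) [AND] = 0.04 × 0.036100 = 0.001444
P(Remote branch down) [OR] = 1 − (1−0.19) × (1−0.17) = 0.327700
P(Control chain lost) [AND] = 0.327700 × 0.30 = 0.098310
P(Dam spillway gate fails to open) [OR] = 1 − (1−0.599233) × (1−0.001444) × (1−0.098310) = 0.639154
Rounded to 4 decimal places: P(Dam spillway gate fails to open) ≈ 0.6392.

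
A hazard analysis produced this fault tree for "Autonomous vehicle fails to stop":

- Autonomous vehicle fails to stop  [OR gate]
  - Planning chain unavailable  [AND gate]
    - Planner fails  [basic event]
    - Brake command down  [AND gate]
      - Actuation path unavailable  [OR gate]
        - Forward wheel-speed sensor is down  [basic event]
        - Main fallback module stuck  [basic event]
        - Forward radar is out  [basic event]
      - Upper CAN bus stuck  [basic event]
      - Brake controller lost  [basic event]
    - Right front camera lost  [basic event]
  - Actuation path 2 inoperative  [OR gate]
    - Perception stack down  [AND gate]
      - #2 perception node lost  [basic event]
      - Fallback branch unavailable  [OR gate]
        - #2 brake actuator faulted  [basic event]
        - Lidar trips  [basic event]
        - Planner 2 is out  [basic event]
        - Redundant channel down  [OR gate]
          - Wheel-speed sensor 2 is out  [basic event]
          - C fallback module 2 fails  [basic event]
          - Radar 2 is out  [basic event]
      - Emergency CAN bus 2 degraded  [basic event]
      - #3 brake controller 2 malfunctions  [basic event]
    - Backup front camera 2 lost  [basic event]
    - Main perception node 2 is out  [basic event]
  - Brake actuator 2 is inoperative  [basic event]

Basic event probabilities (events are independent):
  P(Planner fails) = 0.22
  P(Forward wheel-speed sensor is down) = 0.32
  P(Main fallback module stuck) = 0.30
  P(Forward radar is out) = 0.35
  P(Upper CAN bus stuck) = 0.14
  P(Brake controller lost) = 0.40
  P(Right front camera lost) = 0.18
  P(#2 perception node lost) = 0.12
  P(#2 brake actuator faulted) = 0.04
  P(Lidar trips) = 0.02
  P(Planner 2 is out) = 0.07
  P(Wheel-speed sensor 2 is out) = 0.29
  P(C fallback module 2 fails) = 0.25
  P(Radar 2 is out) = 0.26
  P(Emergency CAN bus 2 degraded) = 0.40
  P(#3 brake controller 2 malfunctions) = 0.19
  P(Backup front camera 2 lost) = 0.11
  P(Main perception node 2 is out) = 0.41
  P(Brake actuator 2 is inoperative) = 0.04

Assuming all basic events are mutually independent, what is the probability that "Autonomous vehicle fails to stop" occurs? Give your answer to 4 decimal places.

0.4997

P(Actuation path unavailable) [OR] = 1 − (1−0.32) × (1−0.30) × (1−0.35) = 0.690600
P(Brake command down) [AND] = 0.690600 × 0.14 × 0.40 = 0.038674
P(Planning chain unavailable) [AND] = 0.22 × 0.038674 × 0.18 = 0.001531
P(Redundant channel down) [OR] = 1 − (1−0.29) × (1−0.25) × (1−0.26) = 0.605950
P(Fallback branch unavailable) [OR] = 1 − (1−0.04) × (1−0.02) × (1−0.07) × (1−0.605950) = 0.655228
P(Perception stack down) [AND] = 0.12 × 0.655228 × 0.40 × 0.19 = 0.005976
P(Actuation path 2 inoperative) [OR] = 1 − (1−0.005976) × (1−0.11) × (1−0.41) = 0.478038
P(Autonomous vehicle fails to stop) [OR] = 1 − (1−0.001531) × (1−0.478038) × (1−0.04) = 0.499684
Rounded to 4 decimal places: P(Autonomous vehicle fails to stop) ≈ 0.4997.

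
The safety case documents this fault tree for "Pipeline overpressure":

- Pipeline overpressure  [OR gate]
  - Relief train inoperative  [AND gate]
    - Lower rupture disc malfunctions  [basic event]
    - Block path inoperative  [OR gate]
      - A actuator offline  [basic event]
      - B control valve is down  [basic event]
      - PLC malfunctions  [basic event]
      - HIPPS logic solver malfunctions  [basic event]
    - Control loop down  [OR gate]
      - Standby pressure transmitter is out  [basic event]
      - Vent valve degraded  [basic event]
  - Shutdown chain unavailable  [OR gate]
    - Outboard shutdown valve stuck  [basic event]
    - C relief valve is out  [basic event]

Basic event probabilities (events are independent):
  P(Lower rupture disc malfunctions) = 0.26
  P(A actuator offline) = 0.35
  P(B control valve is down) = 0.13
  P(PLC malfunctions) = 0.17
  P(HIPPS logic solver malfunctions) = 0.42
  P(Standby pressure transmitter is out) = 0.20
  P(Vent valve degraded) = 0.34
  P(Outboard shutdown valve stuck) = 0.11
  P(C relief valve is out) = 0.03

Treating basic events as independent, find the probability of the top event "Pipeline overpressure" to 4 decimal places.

0.2138

P(Block path inoperative) [OR] = 1 − (1−0.35) × (1−0.13) × (1−0.17) × (1−0.42) = 0.727768
P(Control loop down) [OR] = 1 − (1−0.20) × (1−0.34) = 0.472000
P(Relief train inoperative) [AND] = 0.26 × 0.727768 × 0.472000 = 0.089312
P(Shutdown chain unavailable) [OR] = 1 − (1−0.11) × (1−0.03) = 0.136700
P(Pipeline overpressure) [OR] = 1 − (1−0.089312) × (1−0.136700) = 0.213803
Rounded to 4 decimal places: P(Pipeline overpressure) ≈ 0.2138.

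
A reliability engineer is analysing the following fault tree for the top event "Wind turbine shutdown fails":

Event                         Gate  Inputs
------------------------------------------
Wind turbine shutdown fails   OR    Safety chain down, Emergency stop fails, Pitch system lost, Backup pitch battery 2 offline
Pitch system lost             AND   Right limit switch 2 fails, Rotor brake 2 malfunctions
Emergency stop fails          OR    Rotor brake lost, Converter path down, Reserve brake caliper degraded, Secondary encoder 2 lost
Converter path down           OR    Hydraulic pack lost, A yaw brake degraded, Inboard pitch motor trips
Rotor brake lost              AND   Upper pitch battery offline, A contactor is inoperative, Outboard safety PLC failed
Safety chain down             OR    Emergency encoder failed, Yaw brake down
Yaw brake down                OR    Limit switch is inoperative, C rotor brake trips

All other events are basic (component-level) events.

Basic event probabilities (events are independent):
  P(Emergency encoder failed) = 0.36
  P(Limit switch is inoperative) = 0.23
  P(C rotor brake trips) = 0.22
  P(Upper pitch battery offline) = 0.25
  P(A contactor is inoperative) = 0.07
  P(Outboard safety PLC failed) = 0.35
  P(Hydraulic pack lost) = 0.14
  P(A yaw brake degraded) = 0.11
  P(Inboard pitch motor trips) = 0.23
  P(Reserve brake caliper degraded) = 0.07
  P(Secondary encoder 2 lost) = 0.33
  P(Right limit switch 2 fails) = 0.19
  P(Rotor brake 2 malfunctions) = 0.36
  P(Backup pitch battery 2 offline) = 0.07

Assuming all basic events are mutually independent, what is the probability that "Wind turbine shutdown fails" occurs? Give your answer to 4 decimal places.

P(Yaw brake down) [OR] = 1 − (1−0.23) × (1−0.22) = 0.399400
P(Safety chain down) [OR] = 1 − (1−0.36) × (1−0.399400) = 0.615616
P(Rotor brake lost) [AND] = 0.25 × 0.07 × 0.35 = 0.006125
P(Converter path down) [OR] = 1 − (1−0.14) × (1−0.11) × (1−0.23) = 0.410642
P(Emergency stop fails) [OR] = 1 − (1−0.006125) × (1−0.410642) × (1−0.07) × (1−0.33) = 0.635020
P(Pitch system lost) [AND] = 0.19 × 0.36 = 0.068400
P(Wind turbine shutdown fails) [OR] = 1 − (1−0.615616) × (1−0.635020) × (1−0.068400) × (1−0.07) = 0.878452
Rounded to 4 decimal places: P(Wind turbine shutdown fails) ≈ 0.8785.

0.8785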